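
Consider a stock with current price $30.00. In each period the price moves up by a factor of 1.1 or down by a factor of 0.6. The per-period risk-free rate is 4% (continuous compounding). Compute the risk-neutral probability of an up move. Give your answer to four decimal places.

Risk-neutral probability p = (e^0.04 − 0.6)/(1.1 − 0.6) = 0.4408/0.5000 = 0.8816

p = 0.8816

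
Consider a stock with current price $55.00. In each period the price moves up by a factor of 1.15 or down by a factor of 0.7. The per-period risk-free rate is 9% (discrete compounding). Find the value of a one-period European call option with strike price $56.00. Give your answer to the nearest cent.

Risk-neutral probability p = (1 + 0.09 − 0.7)/(1.15 − 0.7) = 0.3900/0.4500 = 0.8667
Terminal stock prices: S_u = 63.25, S_d = 38.5
Terminal payoffs (S − K): max(7.25, 0) = 7.25, max(-17.5, 0) = 0
Node 0 (S = 55): V_0 = 1/1.09·[0.8667·7.2500 + 0.1333·0.0000] = 5.7645

$5.76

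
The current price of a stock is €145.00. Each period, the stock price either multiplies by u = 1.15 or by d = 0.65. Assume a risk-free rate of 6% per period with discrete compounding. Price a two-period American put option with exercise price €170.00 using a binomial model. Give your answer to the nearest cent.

Risk-neutral probability p = (1 + 0.06 − 0.65)/(1.15 − 0.65) = 0.4100/0.5000 = 0.8200
Terminal stock prices: S_uu = 191.8, S_ud = 108.4, S_dd = 61.26
Terminal payoffs (K − S): max(-21.76, 0) = 0, max(61.61, 0) = 61.61, max(108.7, 0) = 108.7
Node u (S = 166.8): continuation = 1/1.06·[0.8200·0.0000 + 0.1800·61.6125] = 10.4625; exercise value = 3.2500 ≤ continuation, so V_u = 10.4625
Node d (S = 94.25): continuation = 1/1.06·[0.8200·61.6125 + 0.1800·108.7375] = 66.1274; exercise value = 75.7500 > continuation, so V_d = 75.7500 (exercise)
Node 0 (S = 145): continuation = 1/1.06·[0.8200·10.4625 + 0.1800·75.7500] = 20.9568; exercise value = 25.0000 > continuation, so V_0 = 25.0000 (exercise)

€25.00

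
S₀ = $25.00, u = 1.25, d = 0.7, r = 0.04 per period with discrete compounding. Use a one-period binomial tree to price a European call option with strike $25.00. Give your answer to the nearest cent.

Risk-neutral probability p = (1 + 0.04 − 0.7)/(1.25 − 0.7) = 0.3400/0.5500 = 0.6182
Terminal stock prices: S_u = 31.25, S_d = 17.5
Terminal payoffs (S − K): max(6.25, 0) = 6.25, max(-7.5, 0) = 0
Node 0 (S = 25): V_0 = 1/1.04·[0.6182·6.2500 + 0.3818·0.0000] = 3.7150

$3.72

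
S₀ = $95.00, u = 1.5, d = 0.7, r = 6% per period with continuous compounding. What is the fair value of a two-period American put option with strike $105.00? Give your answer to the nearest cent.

Risk-neutral probability p = (e^0.06 − 0.7)/(1.5 − 0.7) = 0.3618/0.8000 = 0.4523
Terminal stock prices: S_uu = 213.8, S_ud = 99.75, S_dd = 46.55
Terminal payoffs (K − S): max(-108.8, 0) = 0, max(5.25, 0) = 5.25, max(58.45, 0) = 58.45
Node u (S = 142.5): continuation = e^(−0.06)·[0.4523·0.0000 + 0.5477·5.2500] = 2.7080; exercise value = 0.0000 ≤ continuation, so V_u = 2.7080
Node d (S = 66.5): continuation = e^(−0.06)·[0.4523·5.2500 + 0.5477·58.4500] = 32.3853; exercise value = 38.5000 > continuation, so V_d = 38.5000 (exercise)
Node 0 (S = 95): continuation = e^(−0.06)·[0.4523·2.7080 + 0.5477·38.5000] = 21.0121; exercise value = 10.0000 ≤ continuation, so V_0 = 21.0121

$21.01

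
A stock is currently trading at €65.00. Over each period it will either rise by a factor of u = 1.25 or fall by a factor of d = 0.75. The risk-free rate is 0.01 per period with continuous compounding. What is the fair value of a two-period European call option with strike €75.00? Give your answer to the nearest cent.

€7.04

Risk-neutral probability p = (e^0.01 − 0.75)/(1.25 − 0.75) = 0.2601/0.5000 = 0.5201
Terminal stock prices: S_uu = 101.6, S_ud = 60.94, S_dd = 36.56
Terminal payoffs (S − K): max(26.56, 0) = 26.56, max(-14.06, 0) = 0, max(-38.44, 0) = 0
Node u (S = 81.25): V_u = e^(−0.01)·[0.5201·26.5625 + 0.4799·0.0000] = 13.6777
Node d (S = 48.75): V_d = e^(−0.01)·[0.5201·0.0000 + 0.4799·0.0000] = 0.0000
Node 0 (S = 65): V_0 = e^(−0.01)·[0.5201·13.6777 + 0.4799·0.0000] = 7.0430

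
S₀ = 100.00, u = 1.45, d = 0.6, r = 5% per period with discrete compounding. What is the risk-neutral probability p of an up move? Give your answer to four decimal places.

p = 0.5294

Risk-neutral probability p = (1 + 0.05 − 0.6)/(1.45 − 0.6) = 0.4500/0.8500 = 0.5294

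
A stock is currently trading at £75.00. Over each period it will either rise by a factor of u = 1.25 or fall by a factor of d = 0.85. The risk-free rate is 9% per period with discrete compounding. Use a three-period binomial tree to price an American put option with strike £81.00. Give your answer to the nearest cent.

Risk-neutral probability p = (1 + 0.09 − 0.85)/(1.25 − 0.85) = 0.2400/0.4000 = 0.6000
Terminal stock prices: S_uuu = 146.5, S_uud = 99.61, S_udd = 67.73, S_ddd = 46.06
Terminal payoffs (K − S): max(-65.48, 0) = 0, max(-18.61, 0) = 0, max(13.27, 0) = 13.27, max(34.94, 0) = 34.94
Node uu (S = 117.2): continuation = 1/1.09·[0.6000·0.0000 + 0.4000·0.0000] = 0.0000; exercise value = 0.0000 ≤ continuation, so V_uu = 0.0000
Node ud (S = 79.69): continuation = 1/1.09·[0.6000·0.0000 + 0.4000·13.2656] = 4.8681; exercise value = 1.3125 ≤ continuation, so V_ud = 4.8681
Node dd (S = 54.19): continuation = 1/1.09·[0.6000·13.2656 + 0.4000·34.9406] = 20.1244; exercise value = 26.8125 > continuation, so V_dd = 26.8125 (exercise)
Node u (S = 93.75): continuation = 1/1.09·[0.6000·0.0000 + 0.4000·4.8681] = 1.7865; exercise value = 0.0000 ≤ continuation, so V_u = 1.7865
Node d (S = 63.75): continuation = 1/1.09·[0.6000·4.8681 + 0.4000·26.8125] = 12.5191; exercise value = 17.2500 > continuation, so V_d = 17.2500 (exercise)
Node 0 (S = 75): continuation = 1/1.09·[0.6000·1.7865 + 0.4000·17.2500] = 7.3137; exercise value = 6.0000 ≤ continuation, so V_0 = 7.3137

£7.31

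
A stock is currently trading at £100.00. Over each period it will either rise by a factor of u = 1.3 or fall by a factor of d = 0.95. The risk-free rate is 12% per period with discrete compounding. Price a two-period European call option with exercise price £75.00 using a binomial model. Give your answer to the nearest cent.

£40.21

Risk-neutral probability p = (1 + 0.12 − 0.95)/(1.3 − 0.95) = 0.1700/0.3500 = 0.4857
Terminal stock prices: S_uu = 169, S_ud = 123.5, S_dd = 90.25
Terminal payoffs (S − K): max(94, 0) = 94, max(48.5, 0) = 48.5, max(15.25, 0) = 15.25
Node u (S = 130): V_u = 1/1.12·[0.4857·94.0000 + 0.5143·48.5000] = 63.0357
Node d (S = 95): V_d = 1/1.12·[0.4857·48.5000 + 0.5143·15.2500] = 28.0357
Node 0 (S = 100): V_0 = 1/1.12·[0.4857·63.0357 + 0.5143·28.0357] = 40.2105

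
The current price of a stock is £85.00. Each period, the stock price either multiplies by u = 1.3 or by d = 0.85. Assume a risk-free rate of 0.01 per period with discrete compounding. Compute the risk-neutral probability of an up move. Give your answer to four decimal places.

p = 0.3556

Risk-neutral probability p = (1 + 0.01 − 0.85)/(1.3 − 0.85) = 0.1600/0.4500 = 0.3556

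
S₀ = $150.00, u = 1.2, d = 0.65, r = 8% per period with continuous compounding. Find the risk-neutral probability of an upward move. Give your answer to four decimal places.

p = 0.7878

Risk-neutral probability p = (e^0.08 − 0.65)/(1.2 − 0.65) = 0.4333/0.5500 = 0.7878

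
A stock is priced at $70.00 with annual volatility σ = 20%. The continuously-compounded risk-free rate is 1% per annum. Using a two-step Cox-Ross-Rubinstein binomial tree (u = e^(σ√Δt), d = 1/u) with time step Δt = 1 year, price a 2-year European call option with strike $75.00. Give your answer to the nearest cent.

$6.51

CRR parameters: u = e^(σ√Δt) = e^(0.2·√1) = 1.2214, d = 1/u = 0.8187
Per-period rate: rΔt = 0.01·1 = 0.01, so R = e^0.01 = 1.0101
Risk-neutral probability p = (e^0.01 − 0.8187)/(1.2214 − 0.8187) = 0.1913/0.4027 = 0.4751
Terminal stock prices: S_uu = 104.4, S_ud = 70, S_dd = 46.92
Terminal payoffs (S − K): max(29.43, 0) = 29.43, max(-5, 0) = 0, max(-28.08, 0) = 0
Node u (S = 85.5): V_u = e^(−0.01)·[0.4751·29.4277 + 0.5249·0.0000] = 13.8427
Node d (S = 57.31): V_d = e^(−0.01)·[0.4751·0.0000 + 0.5249·0.0000] = 0.0000
Node 0 (S = 70): V_0 = e^(−0.01)·[0.4751·13.8427 + 0.5249·0.0000] = 6.5116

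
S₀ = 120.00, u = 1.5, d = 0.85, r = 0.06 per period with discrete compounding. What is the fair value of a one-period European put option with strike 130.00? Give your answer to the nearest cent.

17.88

Risk-neutral probability p = (1 + 0.06 − 0.85)/(1.5 − 0.85) = 0.2100/0.6500 = 0.3231
Terminal stock prices: S_u = 180, S_d = 102
Terminal payoffs (K − S): max(-50, 0) = 0, max(28, 0) = 28
Node 0 (S = 120): V_0 = 1/1.06·[0.3231·0.0000 + 0.6769·28.0000] = 17.8810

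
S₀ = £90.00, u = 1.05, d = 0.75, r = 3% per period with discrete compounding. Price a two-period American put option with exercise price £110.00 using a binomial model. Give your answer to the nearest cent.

Risk-neutral probability p = (1 + 0.03 − 0.75)/(1.05 − 0.75) = 0.2800/0.3000 = 0.9333
Terminal stock prices: S_uu = 99.23, S_ud = 70.88, S_dd = 50.62
Terminal payoffs (K − S): max(10.77, 0) = 10.77, max(39.12, 0) = 39.12, max(59.38, 0) = 59.38
Node u (S = 94.5): continuation = 1/1.03·[0.9333·10.7750 + 0.0667·39.1250] = 12.2961; exercise value = 15.5000 > continuation, so V_u = 15.5000 (exercise)
Node d (S = 67.5): continuation = 1/1.03·[0.9333·39.1250 + 0.0667·59.3750] = 39.2961; exercise value = 42.5000 > continuation, so V_d = 42.5000 (exercise)
Node 0 (S = 90): continuation = 1/1.03·[0.9333·15.5000 + 0.0667·42.5000] = 16.7961; exercise value = 20.0000 > continuation, so V_0 = 20.0000 (exercise)

£20.00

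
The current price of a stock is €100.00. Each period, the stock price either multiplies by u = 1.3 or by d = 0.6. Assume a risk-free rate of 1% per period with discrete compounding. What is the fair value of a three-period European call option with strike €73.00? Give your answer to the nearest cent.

Risk-neutral probability p = (1 + 0.01 − 0.6)/(1.3 − 0.6) = 0.4100/0.7000 = 0.5857
Terminal stock prices: S_uuu = 219.7, S_uud = 101.4, S_udd = 46.8, S_ddd = 21.6
Terminal payoffs (S − K): max(146.7, 0) = 146.7, max(28.4, 0) = 28.4, max(-26.2, 0) = 0, max(-51.4, 0) = 0
Node uu (S = 169): V_uu = 1/1.01·[0.5857·146.7000 + 0.4143·28.4000] = 96.7228
Node ud (S = 78): V_ud = 1/1.01·[0.5857·28.4000 + 0.4143·0.0000] = 16.4696
Node dd (S = 36): V_dd = 1/1.01·[0.5857·0.0000 + 0.4143·0.0000] = 0.0000
Node u (S = 130): V_u = 1/1.01·[0.5857·96.7228 + 0.4143·16.4696] = 62.8466
Node d (S = 60): V_d = 1/1.01·[0.5857·16.4696 + 0.4143·0.0000] = 9.5510
Node 0 (S = 100): V_0 = 1/1.01·[0.5857·62.8466 + 0.4143·9.5510] = 40.3633

€40.36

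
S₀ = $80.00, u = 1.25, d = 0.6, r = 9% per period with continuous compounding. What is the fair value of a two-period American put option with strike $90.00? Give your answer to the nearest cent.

Risk-neutral probability p = (e^0.09 − 0.6)/(1.25 − 0.6) = 0.4942/0.6500 = 0.7603
Terminal stock prices: S_uu = 125, S_ud = 60, S_dd = 28.8
Terminal payoffs (K − S): max(-35, 0) = 0, max(30, 0) = 30, max(61.2, 0) = 61.2
Node u (S = 100): continuation = e^(−0.09)·[0.7603·0.0000 + 0.2397·30.0000] = 6.5730; exercise value = 0.0000 ≤ continuation, so V_u = 6.5730
Node d (S = 48): continuation = e^(−0.09)·[0.7603·30.0000 + 0.2397·61.2000] = 34.2538; exercise value = 42.0000 > continuation, so V_d = 42.0000 (exercise)
Node 0 (S = 80): continuation = e^(−0.09)·[0.7603·6.5730 + 0.2397·42.0000] = 13.7692; exercise value = 10.0000 ≤ continuation, so V_0 = 13.7692

$13.77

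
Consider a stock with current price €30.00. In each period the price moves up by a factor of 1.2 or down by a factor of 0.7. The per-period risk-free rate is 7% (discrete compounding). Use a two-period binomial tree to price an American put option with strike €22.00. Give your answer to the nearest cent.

Risk-neutral probability p = (1 + 0.07 − 0.7)/(1.2 − 0.7) = 0.3700/0.5000 = 0.7400
Terminal stock prices: S_uu = 43.2, S_ud = 25.2, S_dd = 14.7
Terminal payoffs (K − S): max(-21.2, 0) = 0, max(-3.2, 0) = 0, max(7.3, 0) = 7.3
Node u (S = 36): continuation = 1/1.07·[0.7400·0.0000 + 0.2600·0.0000] = 0.0000; exercise value = 0.0000 ≤ continuation, so V_u = 0.0000
Node d (S = 21): continuation = 1/1.07·[0.7400·0.0000 + 0.2600·7.3000] = 1.7738; exercise value = 1.0000 ≤ continuation, so V_d = 1.7738
Node 0 (S = 30): continuation = 1/1.07·[0.7400·0.0000 + 0.2600·1.7738] = 0.4310; exercise value = 0.0000 ≤ continuation, so V_0 = 0.4310

€0.43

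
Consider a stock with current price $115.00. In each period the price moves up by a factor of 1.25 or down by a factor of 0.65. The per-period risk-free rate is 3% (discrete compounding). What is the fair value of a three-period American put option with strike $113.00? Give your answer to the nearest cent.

Risk-neutral probability p = (1 + 0.03 − 0.65)/(1.25 − 0.65) = 0.3800/0.6000 = 0.6333
Terminal stock prices: S_uuu = 224.6, S_uud = 116.8, S_udd = 60.73, S_ddd = 31.58
Terminal payoffs (K − S): max(-111.6, 0) = 0, max(-3.797, 0) = 0, max(52.27, 0) = 52.27, max(81.42, 0) = 81.42
Node uu (S = 179.7): continuation = 1/1.03·[0.6333·0.0000 + 0.3667·0.0000] = 0.0000; exercise value = 0.0000 ≤ continuation, so V_uu = 0.0000
Node ud (S = 93.44): continuation = 1/1.03·[0.6333·0.0000 + 0.3667·52.2656] = 18.6059; exercise value = 19.5625 > continuation, so V_ud = 19.5625 (exercise)
Node dd (S = 48.59): continuation = 1/1.03·[0.6333·52.2656 + 0.3667·81.4181] = 61.1212; exercise value = 64.4125 > continuation, so V_dd = 64.4125 (exercise)
Node u (S = 143.8): continuation = 1/1.03·[0.6333·0.0000 + 0.3667·19.5625] = 6.9640; exercise value = 0.0000 ≤ continuation, so V_u = 6.9640
Node d (S = 74.75): continuation = 1/1.03·[0.6333·19.5625 + 0.3667·64.4125] = 34.9587; exercise value = 38.2500 > continuation, so V_d = 38.2500 (exercise)
Node 0 (S = 115): continuation = 1/1.03·[0.6333·6.9640 + 0.3667·38.2500] = 17.8986; exercise value = 0.0000 ≤ continuation, so V_0 = 17.8986

$17.90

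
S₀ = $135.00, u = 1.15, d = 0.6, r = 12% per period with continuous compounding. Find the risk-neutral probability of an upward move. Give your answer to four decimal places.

Risk-neutral probability p = (e^0.12 − 0.6)/(1.15 − 0.6) = 0.5275/0.5500 = 0.9591

p = 0.9591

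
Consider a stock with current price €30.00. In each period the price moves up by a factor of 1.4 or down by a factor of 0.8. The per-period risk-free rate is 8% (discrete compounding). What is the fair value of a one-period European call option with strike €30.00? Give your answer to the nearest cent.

Risk-neutral probability p = (1 + 0.08 − 0.8)/(1.4 − 0.8) = 0.2800/0.6000 = 0.4667
Terminal stock prices: S_u = 42, S_d = 24
Terminal payoffs (S − K): max(12, 0) = 12, max(-6, 0) = 0
Node 0 (S = 30): V_0 = 1/1.08·[0.4667·12.0000 + 0.5333·0.0000] = 5.1852

€5.19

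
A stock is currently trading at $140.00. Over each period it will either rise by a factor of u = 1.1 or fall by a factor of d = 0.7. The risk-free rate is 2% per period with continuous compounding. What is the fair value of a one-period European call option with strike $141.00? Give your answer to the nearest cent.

$10.20

Risk-neutral probability p = (e^0.02 − 0.7)/(1.1 − 0.7) = 0.3202/0.4000 = 0.8005
Terminal stock prices: S_u = 154, S_d = 98
Terminal payoffs (S − K): max(13, 0) = 13, max(-43, 0) = 0
Node 0 (S = 140): V_0 = e^(−0.02)·[0.8005·13.0000 + 0.1995·0.0000] = 10.2005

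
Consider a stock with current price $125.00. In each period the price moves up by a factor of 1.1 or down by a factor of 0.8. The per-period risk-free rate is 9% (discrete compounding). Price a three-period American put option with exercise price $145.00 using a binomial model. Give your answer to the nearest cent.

$20.00

Risk-neutral probability p = (1 + 0.09 − 0.8)/(1.1 − 0.8) = 0.2900/0.3000 = 0.9667
Terminal stock prices: S_uuu = 166.4, S_uud = 121, S_udd = 88, S_ddd = 64
Terminal payoffs (K − S): max(-21.38, 0) = 0, max(24, 0) = 24, max(57, 0) = 57, max(81, 0) = 81
Node uu (S = 151.3): continuation = 1/1.09·[0.9667·0.0000 + 0.0333·24.0000] = 0.7339; exercise value = 0.0000 ≤ continuation, so V_uu = 0.7339
Node ud (S = 110): continuation = 1/1.09·[0.9667·24.0000 + 0.0333·57.0000] = 23.0275; exercise value = 35.0000 > continuation, so V_ud = 35.0000 (exercise)
Node dd (S = 80): continuation = 1/1.09·[0.9667·57.0000 + 0.0333·81.0000] = 53.0275; exercise value = 65.0000 > continuation, so V_dd = 65.0000 (exercise)
Node u (S = 137.5): continuation = 1/1.09·[0.9667·0.7339 + 0.0333·35.0000] = 1.7212; exercise value = 7.5000 > continuation, so V_u = 7.5000 (exercise)
Node d (S = 100): continuation = 1/1.09·[0.9667·35.0000 + 0.0333·65.0000] = 33.0275; exercise value = 45.0000 > continuation, so V_d = 45.0000 (exercise)
Node 0 (S = 125): continuation = 1/1.09·[0.9667·7.5000 + 0.0333·45.0000] = 8.0275; exercise value = 20.0000 > continuation, so V_0 = 20.0000 (exercise)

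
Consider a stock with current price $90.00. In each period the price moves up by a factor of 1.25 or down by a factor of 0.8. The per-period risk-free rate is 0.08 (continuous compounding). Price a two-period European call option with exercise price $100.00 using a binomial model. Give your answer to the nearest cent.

$13.72

Risk-neutral probability p = (e^0.08 − 0.8)/(1.25 − 0.8) = 0.2833/0.4500 = 0.6295
Terminal stock prices: S_uu = 140.6, S_ud = 90, S_dd = 57.6
Terminal payoffs (S − K): max(40.62, 0) = 40.62, max(-10, 0) = 0, max(-42.4, 0) = 0
Node u (S = 112.5): V_u = e^(−0.08)·[0.6295·40.6250 + 0.3705·0.0000] = 23.6083
Node d (S = 72): V_d = e^(−0.08)·[0.6295·0.0000 + 0.3705·0.0000] = 0.0000
Node 0 (S = 90): V_0 = e^(−0.08)·[0.6295·23.6083 + 0.3705·0.0000] = 13.7194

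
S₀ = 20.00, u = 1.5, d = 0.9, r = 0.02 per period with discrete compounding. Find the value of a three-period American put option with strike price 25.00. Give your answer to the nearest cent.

5.58

Risk-neutral probability p = (1 + 0.02 − 0.9)/(1.5 − 0.9) = 0.1200/0.6000 = 0.2000
Terminal stock prices: S_uuu = 67.5, S_uud = 40.5, S_udd = 24.3, S_ddd = 14.58
Terminal payoffs (K − S): max(-42.5, 0) = 0, max(-15.5, 0) = 0, max(0.7, 0) = 0.7, max(10.42, 0) = 10.42
Node uu (S = 45): continuation = 1/1.02·[0.2000·0.0000 + 0.8000·0.0000] = 0.0000; exercise value = 0.0000 ≤ continuation, so V_uu = 0.0000
Node ud (S = 27): continuation = 1/1.02·[0.2000·0.0000 + 0.8000·0.7000] = 0.5490; exercise value = 0.0000 ≤ continuation, so V_ud = 0.5490
Node dd (S = 16.2): continuation = 1/1.02·[0.2000·0.7000 + 0.8000·10.4200] = 8.3098; exercise value = 8.8000 > continuation, so V_dd = 8.8000 (exercise)
Node u (S = 30): continuation = 1/1.02·[0.2000·0.0000 + 0.8000·0.5490] = 0.4306; exercise value = 0.0000 ≤ continuation, so V_u = 0.4306
Node d (S = 18): continuation = 1/1.02·[0.2000·0.5490 + 0.8000·8.8000] = 7.0096; exercise value = 7.0000 ≤ continuation, so V_d = 7.0096
Node 0 (S = 20): continuation = 1/1.02·[0.2000·0.4306 + 0.8000·7.0096] = 5.5822; exercise value = 5.0000 ≤ continuation, so V_0 = 5.5822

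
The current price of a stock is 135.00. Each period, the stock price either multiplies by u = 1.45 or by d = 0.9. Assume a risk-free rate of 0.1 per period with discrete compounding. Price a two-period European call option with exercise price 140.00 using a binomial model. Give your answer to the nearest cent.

Risk-neutral probability p = (1 + 0.1 − 0.9)/(1.45 − 0.9) = 0.2000/0.5500 = 0.3636
Terminal stock prices: S_uu = 283.8, S_ud = 176.2, S_dd = 109.4
Terminal payoffs (S − K): max(143.8, 0) = 143.8, max(36.18, 0) = 36.18, max(-30.65, 0) = 0
Node u (S = 195.8): V_u = 1/1.1·[0.3636·143.8375 + 0.6364·36.1750] = 68.4773
Node d (S = 121.5): V_d = 1/1.1·[0.3636·36.1750 + 0.6364·0.0000] = 11.9587
Node 0 (S = 135): V_0 = 1/1.1·[0.3636·68.4773 + 0.6364·11.9587] = 29.5554

29.56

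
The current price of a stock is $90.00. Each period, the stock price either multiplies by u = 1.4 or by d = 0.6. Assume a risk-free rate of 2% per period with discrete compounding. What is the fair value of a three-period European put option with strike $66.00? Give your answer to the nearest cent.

Risk-neutral probability p = (1 + 0.02 − 0.6)/(1.4 − 0.6) = 0.4200/0.8000 = 0.5250
Terminal stock prices: S_uuu = 247, S_uud = 105.8, S_udd = 45.36, S_ddd = 19.44
Terminal payoffs (K − S): max(-181, 0) = 0, max(-39.84, 0) = 0, max(20.64, 0) = 20.64, max(46.56, 0) = 46.56
Node uu (S = 176.4): V_uu = 1/1.02·[0.5250·0.0000 + 0.4750·0.0000] = 0.0000
Node ud (S = 75.6): V_ud = 1/1.02·[0.5250·0.0000 + 0.4750·20.6400] = 9.6118
Node dd (S = 32.4): V_dd = 1/1.02·[0.5250·20.6400 + 0.4750·46.5600] = 32.3059
Node u (S = 126): V_u = 1/1.02·[0.5250·0.0000 + 0.4750·9.6118] = 4.4761
Node d (S = 54): V_d = 1/1.02·[0.5250·9.6118 + 0.4750·32.3059] = 19.9916
Node 0 (S = 90): V_0 = 1/1.02·[0.5250·4.4761 + 0.4750·19.9916] = 11.6137

$11.61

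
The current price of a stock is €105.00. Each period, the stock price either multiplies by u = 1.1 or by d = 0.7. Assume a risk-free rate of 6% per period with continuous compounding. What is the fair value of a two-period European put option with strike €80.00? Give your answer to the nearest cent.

Risk-neutral probability p = (e^0.06 − 0.7)/(1.1 − 0.7) = 0.3618/0.4000 = 0.9046
Terminal stock prices: S_uu = 127.1, S_ud = 80.85, S_dd = 51.45
Terminal payoffs (K − S): max(-47.05, 0) = 0, max(-0.85, 0) = 0, max(28.55, 0) = 28.55
Node u (S = 115.5): V_u = e^(−0.06)·[0.9046·0.0000 + 0.0954·0.0000] = 0.0000
Node d (S = 73.5): V_d = e^(−0.06)·[0.9046·0.0000 + 0.0954·28.5500] = 2.5653
Node 0 (S = 105): V_0 = e^(−0.06)·[0.9046·0.0000 + 0.0954·2.5653] = 0.2305

€0.23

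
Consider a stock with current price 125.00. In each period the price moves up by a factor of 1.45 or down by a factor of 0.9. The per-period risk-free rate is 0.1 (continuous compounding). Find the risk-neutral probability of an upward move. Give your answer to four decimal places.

Risk-neutral probability p = (e^0.1 − 0.9)/(1.45 − 0.9) = 0.2052/0.5500 = 0.3730

p = 0.3730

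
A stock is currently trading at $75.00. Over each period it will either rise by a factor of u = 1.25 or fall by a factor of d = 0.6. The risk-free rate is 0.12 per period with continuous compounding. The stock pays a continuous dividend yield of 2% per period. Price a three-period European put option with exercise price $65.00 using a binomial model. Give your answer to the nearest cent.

Per-period risk-free factor R = e^0.12 = 1.1275; dividend-adjusted growth = e^(0.12−0.02) = 1.1052.
Risk-neutral probability p = (1.1052 − 0.6)/(1.25 − 0.6) = 0.5052/0.6500 = 0.7772
Terminal stock prices: S_uuu = 146.5, S_uud = 70.31, S_udd = 33.75, S_ddd = 16.2
Terminal payoffs (K − S): max(-81.48, 0) = 0, max(-5.312, 0) = 0, max(31.25, 0) = 31.25, max(48.8, 0) = 48.8
Node uu (S = 117.2): V_uu = e^(−0.12)·[0.7772·0.0000 + 0.2228·0.0000] = 0.0000
Node ud (S = 56.25): V_ud = e^(−0.12)·[0.7772·0.0000 + 0.2228·31.2500] = 6.1756
Node dd (S = 27): V_dd = e^(−0.12)·[0.7772·31.2500 + 0.2228·48.8000] = 31.1845
Node u (S = 93.75): V_u = e^(−0.12)·[0.7772·0.0000 + 0.2228·6.1756] = 1.2204
Node d (S = 45): V_d = e^(−0.12)·[0.7772·6.1756 + 0.2228·31.1845] = 10.4195
Node 0 (S = 75): V_0 = e^(−0.12)·[0.7772·1.2204 + 0.2228·10.4195] = 2.9003

$2.90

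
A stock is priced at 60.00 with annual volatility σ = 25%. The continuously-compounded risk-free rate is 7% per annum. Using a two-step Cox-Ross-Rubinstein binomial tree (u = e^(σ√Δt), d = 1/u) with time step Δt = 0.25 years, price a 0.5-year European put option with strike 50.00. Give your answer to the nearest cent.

CRR parameters: u = e^(σ√Δt) = e^(0.25·√0.25) = 1.1331, d = 1/u = 0.8825
Per-period rate: rΔt = 0.07·0.25 = 0.0175, so R = e^0.0175 = 1.0177
Risk-neutral probability p = (e^0.0175 − 0.8825)/(1.1331 − 0.8825) = 0.1352/0.2507 = 0.5392
Terminal stock prices: S_uu = 77.04, S_ud = 60, S_dd = 46.73
Terminal payoffs (K − S): max(-27.04, 0) = 0, max(-10, 0) = 0, max(3.272, 0) = 3.272
Node u (S = 67.99): V_u = e^(−0.0175)·[0.5392·0.0000 + 0.4608·0.0000] = 0.0000
Node d (S = 52.95): V_d = e^(−0.0175)·[0.5392·0.0000 + 0.4608·3.2720] = 1.4815
Node 0 (S = 60): V_0 = e^(−0.0175)·[0.5392·0.0000 + 0.4608·1.4815] = 0.6708

0.67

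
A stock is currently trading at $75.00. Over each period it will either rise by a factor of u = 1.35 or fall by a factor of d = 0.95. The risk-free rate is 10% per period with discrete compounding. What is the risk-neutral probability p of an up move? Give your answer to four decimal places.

p = 0.3750

Risk-neutral probability p = (1 + 0.1 − 0.95)/(1.35 − 0.95) = 0.1500/0.4000 = 0.3750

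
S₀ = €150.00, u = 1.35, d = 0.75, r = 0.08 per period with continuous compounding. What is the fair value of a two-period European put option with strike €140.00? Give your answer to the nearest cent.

€9.37

Risk-neutral probability p = (e^0.08 − 0.75)/(1.35 − 0.75) = 0.3333/0.6000 = 0.5555
Terminal stock prices: S_uu = 273.4, S_ud = 151.9, S_dd = 84.38
Terminal payoffs (K − S): max(-133.4, 0) = 0, max(-11.88, 0) = 0, max(55.62, 0) = 55.62
Node u (S = 202.5): V_u = e^(−0.08)·[0.5555·0.0000 + 0.4445·0.0000] = 0.0000
Node d (S = 112.5): V_d = e^(−0.08)·[0.5555·0.0000 + 0.4445·55.6250] = 22.8254
Node 0 (S = 150): V_0 = e^(−0.08)·[0.5555·0.0000 + 0.4445·22.8254] = 9.3663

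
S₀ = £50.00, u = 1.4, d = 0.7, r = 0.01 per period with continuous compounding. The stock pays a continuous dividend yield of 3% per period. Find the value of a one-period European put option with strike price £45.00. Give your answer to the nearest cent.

£5.94

Per-period risk-free factor R = e^0.01 = 1.0101; dividend-adjusted growth = e^(0.01−0.03) = 0.9802.
Risk-neutral probability p = (0.9802 − 0.7)/(1.4 − 0.7) = 0.2802/0.7000 = 0.4003
Terminal stock prices: S_u = 70, S_d = 35
Terminal payoffs (K − S): max(-25, 0) = 0, max(10, 0) = 10
Node 0 (S = 50): V_0 = e^(−0.01)·[0.4003·0.0000 + 0.5997·10.0000] = 5.9375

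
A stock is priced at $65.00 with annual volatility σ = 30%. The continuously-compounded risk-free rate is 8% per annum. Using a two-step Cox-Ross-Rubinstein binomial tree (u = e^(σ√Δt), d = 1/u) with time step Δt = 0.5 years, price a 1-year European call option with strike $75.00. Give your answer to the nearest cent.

CRR parameters: u = e^(σ√Δt) = e^(0.3·√0.5) = 1.2363, d = 1/u = 0.8089
Per-period rate: rΔt = 0.08·0.5 = 0.04, so R = e^0.04 = 1.0408
Risk-neutral probability p = (e^0.04 − 0.8089)/(1.2363 − 0.8089) = 0.2320/0.4275 = 0.5426
Terminal stock prices: S_uu = 99.35, S_ud = 65, S_dd = 42.53
Terminal payoffs (S − K): max(24.35, 0) = 24.35, max(-10, 0) = 0, max(-32.47, 0) = 0
Node u (S = 80.36): V_u = e^(−0.04)·[0.5426·24.3502 + 0.4574·0.0000] = 12.6953
Node d (S = 52.58): V_d = e^(−0.04)·[0.5426·0.0000 + 0.4574·0.0000] = 0.0000
Node 0 (S = 65): V_0 = e^(−0.04)·[0.5426·12.6953 + 0.4574·0.0000] = 6.6188

$6.62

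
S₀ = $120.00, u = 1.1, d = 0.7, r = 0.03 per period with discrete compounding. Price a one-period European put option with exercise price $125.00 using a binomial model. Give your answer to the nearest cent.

$6.97

Risk-neutral probability p = (1 + 0.03 − 0.7)/(1.1 − 0.7) = 0.3300/0.4000 = 0.8250
Terminal stock prices: S_u = 132, S_d = 84
Terminal payoffs (K − S): max(-7, 0) = 0, max(41, 0) = 41
Node 0 (S = 120): V_0 = 1/1.03·[0.8250·0.0000 + 0.1750·41.0000] = 6.9660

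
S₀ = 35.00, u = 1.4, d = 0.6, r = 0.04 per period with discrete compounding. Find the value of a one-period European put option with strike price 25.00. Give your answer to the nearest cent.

Risk-neutral probability p = (1 + 0.04 − 0.6)/(1.4 − 0.6) = 0.4400/0.8000 = 0.5500
Terminal stock prices: S_u = 49, S_d = 21
Terminal payoffs (K − S): max(-24, 0) = 0, max(4, 0) = 4
Node 0 (S = 35): V_0 = 1/1.04·[0.5500·0.0000 + 0.4500·4.0000] = 1.7308

1.73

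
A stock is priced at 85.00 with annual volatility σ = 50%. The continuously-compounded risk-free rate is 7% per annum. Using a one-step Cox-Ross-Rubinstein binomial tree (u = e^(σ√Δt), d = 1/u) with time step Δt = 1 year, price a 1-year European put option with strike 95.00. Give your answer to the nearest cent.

CRR parameters: u = e^(σ√Δt) = e^(0.5·√1) = 1.6487, d = 1/u = 0.6065
Per-period rate: rΔt = 0.07·1 = 0.07, so R = e^0.07 = 1.0725
Risk-neutral probability p = (e^0.07 − 0.6065)/(1.6487 − 0.6065) = 0.4660/1.0422 = 0.4471
Terminal stock prices: S_u = 140.1, S_d = 51.56
Terminal payoffs (K − S): max(-45.14, 0) = 0, max(43.44, 0) = 43.44
Node 0 (S = 85): V_0 = e^(−0.07)·[0.4471·0.0000 + 0.5529·43.4449] = 22.3962

22.40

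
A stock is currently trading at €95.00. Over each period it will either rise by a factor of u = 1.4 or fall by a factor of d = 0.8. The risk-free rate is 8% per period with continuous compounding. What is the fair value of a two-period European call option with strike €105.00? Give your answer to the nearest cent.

Risk-neutral probability p = (e^0.08 − 0.8)/(1.4 − 0.8) = 0.2833/0.6000 = 0.4721
Terminal stock prices: S_uu = 186.2, S_ud = 106.4, S_dd = 60.8
Terminal payoffs (S − K): max(81.2, 0) = 81.2, max(1.4, 0) = 1.4, max(-44.2, 0) = 0
Node u (S = 133): V_u = e^(−0.08)·[0.4721·81.2000 + 0.5279·1.4000] = 36.0728
Node d (S = 76): V_d = e^(−0.08)·[0.4721·1.4000 + 0.5279·0.0000] = 0.6102
Node 0 (S = 95): V_0 = e^(−0.08)·[0.4721·36.0728 + 0.5279·0.6102] = 16.0195

€16.02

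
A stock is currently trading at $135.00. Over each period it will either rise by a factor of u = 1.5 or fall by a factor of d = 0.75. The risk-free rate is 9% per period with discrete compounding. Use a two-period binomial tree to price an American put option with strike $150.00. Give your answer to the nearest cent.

Risk-neutral probability p = (1 + 0.09 − 0.75)/(1.5 − 0.75) = 0.3400/0.7500 = 0.4533
Terminal stock prices: S_uu = 303.8, S_ud = 151.9, S_dd = 75.94
Terminal payoffs (K − S): max(-153.8, 0) = 0, max(-1.875, 0) = 0, max(74.06, 0) = 74.06
Node u (S = 202.5): continuation = 1/1.09·[0.4533·0.0000 + 0.5467·0.0000] = 0.0000; exercise value = 0.0000 ≤ continuation, so V_u = 0.0000
Node d (S = 101.2): continuation = 1/1.09·[0.4533·0.0000 + 0.5467·74.0625] = 37.1445; exercise value = 48.7500 > continuation, so V_d = 48.7500 (exercise)
Node 0 (S = 135): continuation = 1/1.09·[0.4533·0.0000 + 0.5467·48.7500] = 24.4495; exercise value = 15.0000 ≤ continuation, so V_0 = 24.4495

$24.45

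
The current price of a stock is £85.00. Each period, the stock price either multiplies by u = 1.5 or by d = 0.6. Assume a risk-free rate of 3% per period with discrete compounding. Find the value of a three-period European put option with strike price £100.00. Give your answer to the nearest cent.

£29.99

Risk-neutral probability p = (1 + 0.03 − 0.6)/(1.5 − 0.6) = 0.4300/0.9000 = 0.4778
Terminal stock prices: S_uuu = 286.9, S_uud = 114.8, S_udd = 45.9, S_ddd = 18.36
Terminal payoffs (K − S): max(-186.9, 0) = 0, max(-14.75, 0) = 0, max(54.1, 0) = 54.1, max(81.64, 0) = 81.64
Node uu (S = 191.2): V_uu = 1/1.03·[0.4778·0.0000 + 0.5222·0.0000] = 0.0000
Node ud (S = 76.5): V_ud = 1/1.03·[0.4778·0.0000 + 0.5222·54.1000] = 27.4293
Node dd (S = 30.6): V_dd = 1/1.03·[0.4778·54.1000 + 0.5222·81.6400] = 66.4874
Node u (S = 127.5): V_u = 1/1.03·[0.4778·0.0000 + 0.5222·27.4293] = 13.9070
Node d (S = 51): V_d = 1/1.03·[0.4778·27.4293 + 0.5222·66.4874] = 46.4333
Node 0 (S = 85): V_0 = 1/1.03·[0.4778·13.9070 + 0.5222·46.4333] = 29.9932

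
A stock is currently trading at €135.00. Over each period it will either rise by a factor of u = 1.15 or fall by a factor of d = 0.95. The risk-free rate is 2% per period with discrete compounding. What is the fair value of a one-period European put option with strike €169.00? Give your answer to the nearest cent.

€30.69

Risk-neutral probability p = (1 + 0.02 − 0.95)/(1.15 − 0.95) = 0.0700/0.2000 = 0.3500
Terminal stock prices: S_u = 155.2, S_d = 128.2
Terminal payoffs (K − S): max(13.75, 0) = 13.75, max(40.75, 0) = 40.75
Node 0 (S = 135): V_0 = 1/1.02·[0.3500·13.7500 + 0.6500·40.7500] = 30.6863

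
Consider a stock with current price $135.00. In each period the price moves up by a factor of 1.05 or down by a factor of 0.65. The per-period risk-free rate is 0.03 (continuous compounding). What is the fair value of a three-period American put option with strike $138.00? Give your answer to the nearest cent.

$6.06

Risk-neutral probability p = (e^0.03 − 0.65)/(1.05 − 0.65) = 0.3805/0.4000 = 0.9511
Terminal stock prices: S_uuu = 156.3, S_uud = 96.74, S_udd = 59.89, S_ddd = 37.07
Terminal payoffs (K − S): max(-18.28, 0) = 0, max(41.26, 0) = 41.26, max(78.11, 0) = 78.11, max(100.9, 0) = 100.9
Node uu (S = 148.8): continuation = e^(−0.03)·[0.9511·0.0000 + 0.0489·41.2556] = 1.9563; exercise value = 0.0000 ≤ continuation, so V_uu = 1.9563
Node ud (S = 92.14): continuation = e^(−0.03)·[0.9511·41.2556 + 0.0489·78.1106] = 41.7840; exercise value = 45.8625 > continuation, so V_ud = 45.8625 (exercise)
Node dd (S = 57.04): continuation = e^(−0.03)·[0.9511·78.1106 + 0.0489·100.9256] = 76.8840; exercise value = 80.9625 > continuation, so V_dd = 80.9625 (exercise)
Node u (S = 141.8): continuation = e^(−0.03)·[0.9511·1.9563 + 0.0489·45.8625] = 3.9805; exercise value = 0.0000 ≤ continuation, so V_u = 3.9805
Node d (S = 87.75): continuation = e^(−0.03)·[0.9511·45.8625 + 0.0489·80.9625] = 46.1715; exercise value = 50.2500 > continuation, so V_d = 50.2500 (exercise)
Node 0 (S = 135): continuation = e^(−0.03)·[0.9511·3.9805 + 0.0489·50.2500] = 6.0569; exercise value = 3.0000 ≤ continuation, so V_0 = 6.0569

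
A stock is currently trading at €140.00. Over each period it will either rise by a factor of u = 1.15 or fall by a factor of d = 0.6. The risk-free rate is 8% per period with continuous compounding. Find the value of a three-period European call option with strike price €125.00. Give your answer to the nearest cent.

Risk-neutral probability p = (e^0.08 − 0.6)/(1.15 − 0.6) = 0.4833/0.5500 = 0.8787
Terminal stock prices: S_uuu = 212.9, S_uud = 111.1, S_udd = 57.96, S_ddd = 30.24
Terminal payoffs (S − K): max(87.92, 0) = 87.92, max(-13.91, 0) = 0, max(-67.04, 0) = 0, max(-94.76, 0) = 0
Node uu (S = 185.1): V_uu = e^(−0.08)·[0.8787·87.9225 + 0.1213·0.0000] = 71.3180
Node ud (S = 96.6): V_ud = e^(−0.08)·[0.8787·0.0000 + 0.1213·0.0000] = 0.0000
Node dd (S = 50.4): V_dd = e^(−0.08)·[0.8787·0.0000 + 0.1213·0.0000] = 0.0000
Node u (S = 161): V_u = e^(−0.08)·[0.8787·71.3180 + 0.1213·0.0000] = 57.8493
Node d (S = 84): V_d = e^(−0.08)·[0.8787·0.0000 + 0.1213·0.0000] = 0.0000
Node 0 (S = 140): V_0 = e^(−0.08)·[0.8787·57.8493 + 0.1213·0.0000] = 46.9242

€46.92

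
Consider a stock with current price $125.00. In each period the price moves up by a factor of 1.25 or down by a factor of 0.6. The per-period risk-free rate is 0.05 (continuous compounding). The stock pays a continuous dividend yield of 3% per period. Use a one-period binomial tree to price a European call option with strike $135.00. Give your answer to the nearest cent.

$13.07

Per-period risk-free factor R = e^0.05 = 1.0513; dividend-adjusted growth = e^(0.05−0.03) = 1.0202.
Risk-neutral probability p = (1.0202 − 0.6)/(1.25 − 0.6) = 0.4202/0.6500 = 0.6465
Terminal stock prices: S_u = 156.2, S_d = 75
Terminal payoffs (S − K): max(21.25, 0) = 21.25, max(-60, 0) = 0
Node 0 (S = 125): V_0 = e^(−0.05)·[0.6465·21.2500 + 0.3535·0.0000] = 13.0674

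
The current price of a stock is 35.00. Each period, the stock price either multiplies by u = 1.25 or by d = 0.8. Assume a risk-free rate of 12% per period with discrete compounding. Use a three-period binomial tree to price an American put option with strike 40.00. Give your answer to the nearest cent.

5.00

Risk-neutral probability p = (1 + 0.12 − 0.8)/(1.25 − 0.8) = 0.3200/0.4500 = 0.7111
Terminal stock prices: S_uuu = 68.36, S_uud = 43.75, S_udd = 28, S_ddd = 17.92
Terminal payoffs (K − S): max(-28.36, 0) = 0, max(-3.75, 0) = 0, max(12, 0) = 12, max(22.08, 0) = 22.08
Node uu (S = 54.69): continuation = 1/1.12·[0.7111·0.0000 + 0.2889·0.0000] = 0.0000; exercise value = 0.0000 ≤ continuation, so V_uu = 0.0000
Node ud (S = 35): continuation = 1/1.12·[0.7111·0.0000 + 0.2889·12.0000] = 3.0952; exercise value = 5.0000 > continuation, so V_ud = 5.0000 (exercise)
Node dd (S = 22.4): continuation = 1/1.12·[0.7111·12.0000 + 0.2889·22.0800] = 13.3143; exercise value = 17.6000 > continuation, so V_dd = 17.6000 (exercise)
Node u (S = 43.75): continuation = 1/1.12·[0.7111·0.0000 + 0.2889·5.0000] = 1.2897; exercise value = 0.0000 ≤ continuation, so V_u = 1.2897
Node d (S = 28): continuation = 1/1.12·[0.7111·5.0000 + 0.2889·17.6000] = 7.7143; exercise value = 12.0000 > continuation, so V_d = 12.0000 (exercise)
Node 0 (S = 35): continuation = 1/1.12·[0.7111·1.2897 + 0.2889·12.0000] = 3.9141; exercise value = 5.0000 > continuation, so V_0 = 5.0000 (exercise)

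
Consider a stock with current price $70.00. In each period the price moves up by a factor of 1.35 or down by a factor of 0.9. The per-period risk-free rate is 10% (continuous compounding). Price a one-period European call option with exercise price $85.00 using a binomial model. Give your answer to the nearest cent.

Risk-neutral probability p = (e^0.1 − 0.9)/(1.35 − 0.9) = 0.2052/0.4500 = 0.4559
Terminal stock prices: S_u = 94.5, S_d = 63
Terminal payoffs (S − K): max(9.5, 0) = 9.5, max(-22, 0) = 0
Node 0 (S = 70): V_0 = e^(−0.1)·[0.4559·9.5000 + 0.5441·0.0000] = 3.9192

$3.92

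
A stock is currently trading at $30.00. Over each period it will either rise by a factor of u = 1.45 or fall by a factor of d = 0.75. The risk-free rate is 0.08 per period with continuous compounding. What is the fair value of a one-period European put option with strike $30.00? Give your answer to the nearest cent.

Risk-neutral probability p = (e^0.08 − 0.75)/(1.45 − 0.75) = 0.3333/0.7000 = 0.4761
Terminal stock prices: S_u = 43.5, S_d = 22.5
Terminal payoffs (K − S): max(-13.5, 0) = 0, max(7.5, 0) = 7.5
Node 0 (S = 30): V_0 = e^(−0.08)·[0.4761·0.0000 + 0.5239·7.5000] = 3.6270

$3.63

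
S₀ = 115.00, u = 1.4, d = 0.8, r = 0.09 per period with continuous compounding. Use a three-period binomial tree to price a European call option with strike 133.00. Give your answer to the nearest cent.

29.70

Risk-neutral probability p = (e^0.09 − 0.8)/(1.4 − 0.8) = 0.2942/0.6000 = 0.4903
Terminal stock prices: S_uuu = 315.6, S_uud = 180.3, S_udd = 103, S_ddd = 58.88
Terminal payoffs (S − K): max(182.6, 0) = 182.6, max(47.32, 0) = 47.32, max(-29.96, 0) = 0, max(-74.12, 0) = 0
Node uu (S = 225.4): V_uu = e^(−0.09)·[0.4903·182.5600 + 0.5097·47.3200] = 103.8472
Node ud (S = 128.8): V_ud = e^(−0.09)·[0.4903·47.3200 + 0.5097·0.0000] = 21.2037
Node dd (S = 73.6): V_dd = e^(−0.09)·[0.4903·0.0000 + 0.5097·0.0000] = 0.0000
Node u (S = 161): V_u = e^(−0.09)·[0.4903·103.8472 + 0.5097·21.2037] = 56.4106
Node d (S = 92): V_d = e^(−0.09)·[0.4903·21.2037 + 0.5097·0.0000] = 9.5012
Node 0 (S = 115): V_0 = e^(−0.09)·[0.4903·56.4106 + 0.5097·9.5012] = 29.7031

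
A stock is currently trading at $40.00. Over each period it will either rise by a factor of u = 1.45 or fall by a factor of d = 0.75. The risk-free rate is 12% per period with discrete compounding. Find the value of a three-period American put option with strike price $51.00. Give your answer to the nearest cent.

$11.00

Risk-neutral probability p = (1 + 0.12 − 0.75)/(1.45 − 0.75) = 0.3700/0.7000 = 0.5286
Terminal stock prices: S_uuu = 121.9, S_uud = 63.07, S_udd = 32.62, S_ddd = 16.88
Terminal payoffs (K − S): max(-70.94, 0) = 0, max(-12.07, 0) = 0, max(18.38, 0) = 18.38, max(34.12, 0) = 34.12
Node uu (S = 84.1): continuation = 1/1.12·[0.5286·0.0000 + 0.4714·0.0000] = 0.0000; exercise value = 0.0000 ≤ continuation, so V_uu = 0.0000
Node ud (S = 43.5): continuation = 1/1.12·[0.5286·0.0000 + 0.4714·18.3750] = 7.7344; exercise value = 7.5000 ≤ continuation, so V_ud = 7.7344
Node dd (S = 22.5): continuation = 1/1.12·[0.5286·18.3750 + 0.4714·34.1250] = 23.0357; exercise value = 28.5000 > continuation, so V_dd = 28.5000 (exercise)
Node u (S = 58): continuation = 1/1.12·[0.5286·0.0000 + 0.4714·7.7344] = 3.2555; exercise value = 0.0000 ≤ continuation, so V_u = 3.2555
Node d (S = 30): continuation = 1/1.12·[0.5286·7.7344 + 0.4714·28.5000] = 15.6463; exercise value = 21.0000 > continuation, so V_d = 21.0000 (exercise)
Node 0 (S = 40): continuation = 1/1.12·[0.5286·3.2555 + 0.4714·21.0000] = 10.3757; exercise value = 11.0000 > continuation, so V_0 = 11.0000 (exercise)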